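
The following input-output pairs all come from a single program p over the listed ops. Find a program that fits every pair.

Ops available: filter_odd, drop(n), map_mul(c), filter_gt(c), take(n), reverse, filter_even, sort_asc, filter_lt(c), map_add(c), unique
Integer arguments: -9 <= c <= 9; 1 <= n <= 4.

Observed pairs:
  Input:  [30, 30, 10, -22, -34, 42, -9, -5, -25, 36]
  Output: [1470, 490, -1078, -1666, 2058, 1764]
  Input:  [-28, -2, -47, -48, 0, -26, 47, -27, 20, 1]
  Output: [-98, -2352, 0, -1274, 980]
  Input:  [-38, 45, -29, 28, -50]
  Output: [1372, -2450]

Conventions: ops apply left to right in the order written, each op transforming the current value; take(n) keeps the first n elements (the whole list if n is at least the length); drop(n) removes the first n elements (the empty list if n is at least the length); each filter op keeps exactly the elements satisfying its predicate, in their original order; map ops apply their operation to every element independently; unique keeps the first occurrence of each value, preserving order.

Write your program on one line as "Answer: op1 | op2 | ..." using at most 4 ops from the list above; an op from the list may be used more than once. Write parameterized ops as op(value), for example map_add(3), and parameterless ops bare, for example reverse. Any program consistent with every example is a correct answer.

filter_even | map_mul(-7) | drop(1) | map_mul(-7)

Check, running the answer program on each example:
  [30, 30, 10, -22, -34, 42, -9, -5, -25, 36] -> [30, 30, 10, -22, -34, 42, 36] -> [-210, -210, -70, 154, 238, -294, -252] -> [-210, -70, 154, 238, -294, -252] -> [1470, 490, -1078, -1666, 2058, 1764]
  [-28, -2, -47, -48, 0, -26, 47, -27, 20, 1] -> [-28, -2, -48, 0, -26, 20] -> [196, 14, 336, 0, 182, -140] -> [14, 336, 0, 182, -140] -> [-98, -2352, 0, -1274, 980]
  [-38, 45, -29, 28, -50] -> [-38, 28, -50] -> [266, -196, 350] -> [-196, 350] -> [1372, -2450]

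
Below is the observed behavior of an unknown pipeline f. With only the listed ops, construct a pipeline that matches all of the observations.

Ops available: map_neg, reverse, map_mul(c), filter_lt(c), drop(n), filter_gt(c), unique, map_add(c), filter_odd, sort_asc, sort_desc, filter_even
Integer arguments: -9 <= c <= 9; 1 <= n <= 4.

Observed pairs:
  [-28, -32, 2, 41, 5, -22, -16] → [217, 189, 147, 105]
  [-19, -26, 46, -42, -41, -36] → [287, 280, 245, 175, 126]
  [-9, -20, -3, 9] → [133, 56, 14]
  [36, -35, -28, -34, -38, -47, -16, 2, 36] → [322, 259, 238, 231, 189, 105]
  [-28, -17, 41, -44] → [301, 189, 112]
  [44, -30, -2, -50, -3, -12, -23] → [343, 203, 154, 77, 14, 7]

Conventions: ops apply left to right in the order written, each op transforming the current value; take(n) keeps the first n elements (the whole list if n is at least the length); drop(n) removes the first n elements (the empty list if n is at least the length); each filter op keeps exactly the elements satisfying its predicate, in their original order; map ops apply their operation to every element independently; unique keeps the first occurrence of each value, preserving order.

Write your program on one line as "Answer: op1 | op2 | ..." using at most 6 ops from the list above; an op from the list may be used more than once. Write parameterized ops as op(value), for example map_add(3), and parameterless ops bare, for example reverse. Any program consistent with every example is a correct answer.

unique | map_mul(-7) | filter_gt(2) | map_add(-7) | sort_desc

Check, running the answer program on each example:
  [-28, -32, 2, 41, 5, -22, -16] -> [-28, -32, 2, 41, 5, -22, -16] -> [196, 224, -14, -287, -35, 154, 112] -> [196, 224, 154, 112] -> [189, 217, 147, 105] -> [217, 189, 147, 105]
  [-19, -26, 46, -42, -41, -36] -> [-19, -26, 46, -42, -41, -36] -> [133, 182, -322, 294, 287, 252] -> [133, 182, 294, 287, 252] -> [126, 175, 287, 280, 245] -> [287, 280, 245, 175, 126]
  [-9, -20, -3, 9] -> [-9, -20, -3, 9] -> [63, 140, 21, -63] -> [63, 140, 21] -> [56, 133, 14] -> [133, 56, 14]
  [36, -35, -28, -34, -38, -47, -16, 2, 36] -> [36, -35, -28, -34, -38, -47, -16, 2] -> [-252, 245, 196, 238, 266, 329, 112, -14] -> [245, 196, 238, 266, 329, 112] -> [238, 189, 231, 259, 322, 105] -> [322, 259, 238, 231, 189, 105]
  [-28, -17, 41, -44] -> [-28, -17, 41, -44] -> [196, 119, -287, 308] -> [196, 119, 308] -> [189, 112, 301] -> [301, 189, 112]
  [44, -30, -2, -50, -3, -12, -23] -> [44, -30, -2, -50, -3, -12, -23] -> [-308, 210, 14, 350, 21, 84, 161] -> [210, 14, 350, 21, 84, 161] -> [203, 7, 343, 14, 77, 154] -> [343, 203, 154, 77, 14, 7]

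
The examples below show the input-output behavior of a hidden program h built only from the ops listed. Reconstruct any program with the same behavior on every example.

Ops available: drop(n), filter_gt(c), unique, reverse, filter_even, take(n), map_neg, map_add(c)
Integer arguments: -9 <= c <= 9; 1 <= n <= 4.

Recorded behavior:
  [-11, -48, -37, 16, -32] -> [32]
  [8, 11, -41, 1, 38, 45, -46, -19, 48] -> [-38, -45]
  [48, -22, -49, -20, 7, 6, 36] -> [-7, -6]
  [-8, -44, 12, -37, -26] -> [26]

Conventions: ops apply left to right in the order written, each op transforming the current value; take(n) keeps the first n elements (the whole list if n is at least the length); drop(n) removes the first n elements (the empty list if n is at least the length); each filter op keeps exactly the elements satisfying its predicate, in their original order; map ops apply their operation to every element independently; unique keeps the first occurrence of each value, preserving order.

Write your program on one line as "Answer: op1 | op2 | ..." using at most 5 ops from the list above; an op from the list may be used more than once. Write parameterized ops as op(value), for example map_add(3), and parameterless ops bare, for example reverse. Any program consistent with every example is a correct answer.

map_neg | drop(4) | map_neg | take(2) | map_neg

Check, running the answer program on each example:
  [-11, -48, -37, 16, -32] -> [11, 48, 37, -16, 32] -> [32] -> [-32] -> [-32] -> [32]
  [8, 11, -41, 1, 38, 45, -46, -19, 48] -> [-8, -11, 41, -1, -38, -45, 46, 19, -48] -> [-38, -45, 46, 19, -48] -> [38, 45, -46, -19, 48] -> [38, 45] -> [-38, -45]
  [48, -22, -49, -20, 7, 6, 36] -> [-48, 22, 49, 20, -7, -6, -36] -> [-7, -6, -36] -> [7, 6, 36] -> [7, 6] -> [-7, -6]
  [-8, -44, 12, -37, -26] -> [8, 44, -12, 37, 26] -> [26] -> [-26] -> [-26] -> [26]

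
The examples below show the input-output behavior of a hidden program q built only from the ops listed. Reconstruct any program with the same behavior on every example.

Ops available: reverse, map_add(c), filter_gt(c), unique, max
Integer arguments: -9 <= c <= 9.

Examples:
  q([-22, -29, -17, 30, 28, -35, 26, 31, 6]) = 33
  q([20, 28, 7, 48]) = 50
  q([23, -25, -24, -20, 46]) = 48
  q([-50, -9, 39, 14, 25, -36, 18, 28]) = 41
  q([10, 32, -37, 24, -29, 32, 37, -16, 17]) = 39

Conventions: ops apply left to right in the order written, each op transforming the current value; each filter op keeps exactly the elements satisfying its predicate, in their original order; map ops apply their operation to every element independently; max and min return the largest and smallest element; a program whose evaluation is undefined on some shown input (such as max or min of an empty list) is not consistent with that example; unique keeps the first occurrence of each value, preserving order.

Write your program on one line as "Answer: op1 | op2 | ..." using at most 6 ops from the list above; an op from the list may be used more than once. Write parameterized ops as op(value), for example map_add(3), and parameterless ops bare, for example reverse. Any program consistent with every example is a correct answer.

filter_gt(-7) | reverse | map_add(4) | map_add(-2) | reverse | max

Check, running the answer program on each example:
  [-22, -29, -17, 30, 28, -35, 26, 31, 6] -> [30, 28, 26, 31, 6] -> [6, 31, 26, 28, 30] -> [10, 35, 30, 32, 34] -> [8, 33, 28, 30, 32] -> [32, 30, 28, 33, 8] -> 33
  [20, 28, 7, 48] -> [20, 28, 7, 48] -> [48, 7, 28, 20] -> [52, 11, 32, 24] -> [50, 9, 30, 22] -> [22, 30, 9, 50] -> 50
  [23, -25, -24, -20, 46] -> [23, 46] -> [46, 23] -> [50, 27] -> [48, 25] -> [25, 48] -> 48
  [-50, -9, 39, 14, 25, -36, 18, 28] -> [39, 14, 25, 18, 28] -> [28, 18, 25, 14, 39] -> [32, 22, 29, 18, 43] -> [30, 20, 27, 16, 41] -> [41, 16, 27, 20, 30] -> 41
  [10, 32, -37, 24, -29, 32, 37, -16, 17] -> [10, 32, 24, 32, 37, 17] -> [17, 37, 32, 24, 32, 10] -> [21, 41, 36, 28, 36, 14] -> [19, 39, 34, 26, 34, 12] -> [12, 34, 26, 34, 39, 19] -> 39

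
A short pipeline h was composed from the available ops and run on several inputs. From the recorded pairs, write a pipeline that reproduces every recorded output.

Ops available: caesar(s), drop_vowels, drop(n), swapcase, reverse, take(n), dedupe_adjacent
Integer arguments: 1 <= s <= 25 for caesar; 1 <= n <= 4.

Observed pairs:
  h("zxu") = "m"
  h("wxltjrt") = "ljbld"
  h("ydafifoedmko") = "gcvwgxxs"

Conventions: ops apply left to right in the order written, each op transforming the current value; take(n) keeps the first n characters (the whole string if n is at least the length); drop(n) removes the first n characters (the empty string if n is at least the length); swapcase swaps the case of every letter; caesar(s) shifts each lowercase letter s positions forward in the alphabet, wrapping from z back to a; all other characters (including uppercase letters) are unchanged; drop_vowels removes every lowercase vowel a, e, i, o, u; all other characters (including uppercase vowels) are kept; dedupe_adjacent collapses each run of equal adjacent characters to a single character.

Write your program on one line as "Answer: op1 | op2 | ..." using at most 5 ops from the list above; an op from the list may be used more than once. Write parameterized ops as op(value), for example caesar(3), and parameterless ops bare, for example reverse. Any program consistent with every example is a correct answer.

caesar(18) | drop(2) | reverse | drop_vowels

Check, running the answer program on each example:
  "zxu" -> "rpm" -> "m" -> "m" -> "m"
  "wxltjrt" -> "opdlbjl" -> "dlbjl" -> "ljbld" -> "ljbld"
  "ydafifoedmko" -> "qvsxaxgwvecg" -> "sxaxgwvecg" -> "gcevwgxaxs" -> "gcvwgxxs"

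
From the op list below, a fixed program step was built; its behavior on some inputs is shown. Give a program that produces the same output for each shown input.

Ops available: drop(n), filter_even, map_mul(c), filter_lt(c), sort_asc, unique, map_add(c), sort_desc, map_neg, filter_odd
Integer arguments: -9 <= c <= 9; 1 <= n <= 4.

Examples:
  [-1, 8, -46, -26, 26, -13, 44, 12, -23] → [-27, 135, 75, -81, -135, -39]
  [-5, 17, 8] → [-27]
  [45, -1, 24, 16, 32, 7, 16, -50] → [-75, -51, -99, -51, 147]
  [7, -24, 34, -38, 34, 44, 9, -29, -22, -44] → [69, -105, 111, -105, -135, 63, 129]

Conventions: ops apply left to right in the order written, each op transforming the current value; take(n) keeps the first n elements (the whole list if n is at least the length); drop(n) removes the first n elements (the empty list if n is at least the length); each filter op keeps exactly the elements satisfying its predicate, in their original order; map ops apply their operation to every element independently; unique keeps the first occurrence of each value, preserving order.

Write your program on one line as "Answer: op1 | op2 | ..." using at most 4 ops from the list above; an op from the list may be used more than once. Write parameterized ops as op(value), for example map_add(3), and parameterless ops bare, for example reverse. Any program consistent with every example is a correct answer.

map_neg | map_mul(3) | map_add(-3) | filter_odd

Check, running the answer program on each example:
  [-1, 8, -46, -26, 26, -13, 44, 12, -23] -> [1, -8, 46, 26, -26, 13, -44, -12, 23] -> [3, -24, 138, 78, -78, 39, -132, -36, 69] -> [0, -27, 135, 75, -81, 36, -135, -39, 66] -> [-27, 135, 75, -81, -135, -39]
  [-5, 17, 8] -> [5, -17, -8] -> [15, -51, -24] -> [12, -54, -27] -> [-27]
  [45, -1, 24, 16, 32, 7, 16, -50] -> [-45, 1, -24, -16, -32, -7, -16, 50] -> [-135, 3, -72, -48, -96, -21, -48, 150] -> [-138, 0, -75, -51, -99, -24, -51, 147] -> [-75, -51, -99, -51, 147]
  [7, -24, 34, -38, 34, 44, 9, -29, -22, -44] -> [-7, 24, -34, 38, -34, -44, -9, 29, 22, 44] -> [-21, 72, -102, 114, -102, -132, -27, 87, 66, 132] -> [-24, 69, -105, 111, -105, -135, -30, 84, 63, 129] -> [69, -105, 111, -105, -135, 63, 129]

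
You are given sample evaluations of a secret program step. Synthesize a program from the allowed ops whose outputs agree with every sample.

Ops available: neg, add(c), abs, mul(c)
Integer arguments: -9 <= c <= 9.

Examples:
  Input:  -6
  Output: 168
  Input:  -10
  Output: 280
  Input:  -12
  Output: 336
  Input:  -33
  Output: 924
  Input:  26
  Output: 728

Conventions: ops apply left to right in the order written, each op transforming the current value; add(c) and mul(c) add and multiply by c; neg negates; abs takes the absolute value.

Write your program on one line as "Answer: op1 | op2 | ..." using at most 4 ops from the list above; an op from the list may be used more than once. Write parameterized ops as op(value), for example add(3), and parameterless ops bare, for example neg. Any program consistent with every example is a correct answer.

mul(4) | mul(7) | abs

Check, running the answer program on each example:
  -6 -> -24 -> -168 -> 168
  -10 -> -40 -> -280 -> 280
  -12 -> -48 -> -336 -> 336
  -33 -> -132 -> -924 -> 924
  26 -> 104 -> 728 -> 728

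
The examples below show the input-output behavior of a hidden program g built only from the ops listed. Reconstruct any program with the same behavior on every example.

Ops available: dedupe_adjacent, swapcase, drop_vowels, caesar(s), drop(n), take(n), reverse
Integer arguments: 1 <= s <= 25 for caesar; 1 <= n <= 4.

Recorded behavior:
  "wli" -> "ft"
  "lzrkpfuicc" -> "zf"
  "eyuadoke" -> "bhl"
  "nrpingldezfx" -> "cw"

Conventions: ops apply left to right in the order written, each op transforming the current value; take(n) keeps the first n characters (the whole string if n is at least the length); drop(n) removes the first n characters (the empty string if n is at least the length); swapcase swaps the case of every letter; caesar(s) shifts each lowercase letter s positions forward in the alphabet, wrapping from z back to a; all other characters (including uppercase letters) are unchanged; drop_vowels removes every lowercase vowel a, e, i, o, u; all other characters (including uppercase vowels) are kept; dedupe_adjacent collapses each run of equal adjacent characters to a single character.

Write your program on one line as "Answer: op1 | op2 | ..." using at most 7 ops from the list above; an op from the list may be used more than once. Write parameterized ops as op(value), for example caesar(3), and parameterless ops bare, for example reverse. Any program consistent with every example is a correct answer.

caesar(4) | reverse | take(3) | caesar(19) | dedupe_adjacent | drop_vowels

Check, running the answer program on each example:
  "wli" -> "apm" -> "mpa" -> "mpa" -> "fit" -> "fit" -> "ft"
  "lzrkpfuicc" -> "pdvotjymgg" -> "ggmyjtovdp" -> "ggm" -> "zzf" -> "zf" -> "zf"
  "eyuadoke" -> "icyehsoi" -> "iosheyci" -> "ios" -> "bhl" -> "bhl" -> "bhl"
  "nrpingldezfx" -> "rvtmrkphidjb" -> "bjdihpkrmtvr" -> "bjd" -> "ucw" -> "ucw" -> "cw"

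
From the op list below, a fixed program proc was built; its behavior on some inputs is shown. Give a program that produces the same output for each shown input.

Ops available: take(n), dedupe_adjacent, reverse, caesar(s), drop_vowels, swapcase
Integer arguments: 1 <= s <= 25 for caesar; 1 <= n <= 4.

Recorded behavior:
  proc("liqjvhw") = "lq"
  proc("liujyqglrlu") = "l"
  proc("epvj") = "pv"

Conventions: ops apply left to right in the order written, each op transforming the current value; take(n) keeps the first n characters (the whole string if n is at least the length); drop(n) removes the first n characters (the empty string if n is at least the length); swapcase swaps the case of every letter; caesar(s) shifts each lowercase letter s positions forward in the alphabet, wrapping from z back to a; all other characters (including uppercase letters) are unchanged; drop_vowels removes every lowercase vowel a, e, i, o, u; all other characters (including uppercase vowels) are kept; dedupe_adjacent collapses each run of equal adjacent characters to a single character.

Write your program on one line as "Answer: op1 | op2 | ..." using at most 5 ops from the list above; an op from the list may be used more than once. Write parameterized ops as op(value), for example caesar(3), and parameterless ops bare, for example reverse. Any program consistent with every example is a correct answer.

swapcase | take(3) | swapcase | drop_vowels

Check, running the answer program on each example:
  "liqjvhw" -> "LIQJVHW" -> "LIQ" -> "liq" -> "lq"
  "liujyqglrlu" -> "LIUJYQGLRLU" -> "LIU" -> "liu" -> "l"
  "epvj" -> "EPVJ" -> "EPV" -> "epv" -> "pv"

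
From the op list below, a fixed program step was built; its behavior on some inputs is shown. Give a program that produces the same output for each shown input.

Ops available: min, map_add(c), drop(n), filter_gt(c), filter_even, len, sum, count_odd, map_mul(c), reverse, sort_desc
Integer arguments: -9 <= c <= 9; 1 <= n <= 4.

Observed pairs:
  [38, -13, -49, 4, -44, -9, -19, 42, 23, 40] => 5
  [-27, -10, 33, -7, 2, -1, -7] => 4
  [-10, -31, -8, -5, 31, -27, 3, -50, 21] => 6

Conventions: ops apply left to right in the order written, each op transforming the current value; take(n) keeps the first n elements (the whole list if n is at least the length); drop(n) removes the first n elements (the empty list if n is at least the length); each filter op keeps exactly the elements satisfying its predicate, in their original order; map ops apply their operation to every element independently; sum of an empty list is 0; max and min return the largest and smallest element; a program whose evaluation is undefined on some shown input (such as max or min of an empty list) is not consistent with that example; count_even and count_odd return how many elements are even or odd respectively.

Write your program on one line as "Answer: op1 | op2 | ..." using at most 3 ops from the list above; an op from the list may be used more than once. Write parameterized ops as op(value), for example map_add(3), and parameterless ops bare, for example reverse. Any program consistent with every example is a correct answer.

drop(1) | count_odd

Check, running the answer program on each example:
  [38, -13, -49, 4, -44, -9, -19, 42, 23, 40] -> [-13, -49, 4, -44, -9, -19, 42, 23, 40] -> 5
  [-27, -10, 33, -7, 2, -1, -7] -> [-10, 33, -7, 2, -1, -7] -> 4
  [-10, -31, -8, -5, 31, -27, 3, -50, 21] -> [-31, -8, -5, 31, -27, 3, -50, 21] -> 6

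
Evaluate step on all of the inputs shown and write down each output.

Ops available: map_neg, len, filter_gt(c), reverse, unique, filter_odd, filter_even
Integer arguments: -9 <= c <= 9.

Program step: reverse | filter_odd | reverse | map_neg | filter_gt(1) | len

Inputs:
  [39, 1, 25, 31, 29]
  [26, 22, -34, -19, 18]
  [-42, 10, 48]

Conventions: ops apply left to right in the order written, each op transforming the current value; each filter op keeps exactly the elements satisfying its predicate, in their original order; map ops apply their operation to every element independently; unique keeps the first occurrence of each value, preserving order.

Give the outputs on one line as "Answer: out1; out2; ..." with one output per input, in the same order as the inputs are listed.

0; 1; 0

Execution, op by op:
  [39, 1, 25, 31, 29] -> [29, 31, 25, 1, 39] -> [29, 31, 25, 1, 39] -> [39, 1, 25, 31, 29] -> [-39, -1, -25, -31, -29] -> [] -> 0
  [26, 22, -34, -19, 18] -> [18, -19, -34, 22, 26] -> [-19] -> [-19] -> [19] -> [19] -> 1
  [-42, 10, 48] -> [48, 10, -42] -> [] -> [] -> [] -> [] -> 0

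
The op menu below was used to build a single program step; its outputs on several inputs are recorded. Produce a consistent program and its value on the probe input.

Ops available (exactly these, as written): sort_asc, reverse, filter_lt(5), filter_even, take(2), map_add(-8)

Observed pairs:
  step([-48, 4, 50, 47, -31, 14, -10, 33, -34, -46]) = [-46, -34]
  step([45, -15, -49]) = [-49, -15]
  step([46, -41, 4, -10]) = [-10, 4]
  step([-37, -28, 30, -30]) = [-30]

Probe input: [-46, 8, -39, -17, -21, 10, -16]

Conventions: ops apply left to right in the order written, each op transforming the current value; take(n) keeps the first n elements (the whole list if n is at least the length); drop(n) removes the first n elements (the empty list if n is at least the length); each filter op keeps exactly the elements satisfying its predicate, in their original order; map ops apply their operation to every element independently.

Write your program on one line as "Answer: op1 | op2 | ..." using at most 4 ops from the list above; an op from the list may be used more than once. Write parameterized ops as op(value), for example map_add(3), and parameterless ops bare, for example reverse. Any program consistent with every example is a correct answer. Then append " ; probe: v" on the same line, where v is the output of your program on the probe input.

reverse | take(2) | filter_lt(5) ; probe: [-16]

Check, running the answer program on each example:
  [-48, 4, 50, 47, -31, 14, -10, 33, -34, -46] -> [-46, -34, 33, -10, 14, -31, 47, 50, 4, -48] -> [-46, -34] -> [-46, -34]
  [45, -15, -49] -> [-49, -15, 45] -> [-49, -15] -> [-49, -15]
  [46, -41, 4, -10] -> [-10, 4, -41, 46] -> [-10, 4] -> [-10, 4]
  [-37, -28, 30, -30] -> [-30, 30, -28, -37] -> [-30, 30] -> [-30]
  probe: [-46, 8, -39, -17, -21, 10, -16] -> [-16, 10, -21, -17, -39, 8, -46] -> [-16, 10] -> [-16]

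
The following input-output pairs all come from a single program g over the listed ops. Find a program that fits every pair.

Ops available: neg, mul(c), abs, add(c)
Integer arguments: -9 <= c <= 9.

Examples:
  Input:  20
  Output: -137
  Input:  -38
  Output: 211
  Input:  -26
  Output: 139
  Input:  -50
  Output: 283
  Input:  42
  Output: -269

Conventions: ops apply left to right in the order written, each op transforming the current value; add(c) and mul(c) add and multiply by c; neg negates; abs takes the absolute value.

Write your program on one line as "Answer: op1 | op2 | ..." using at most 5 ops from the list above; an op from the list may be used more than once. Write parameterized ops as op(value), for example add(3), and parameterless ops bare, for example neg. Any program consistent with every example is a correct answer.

add(4) | mul(6) | neg | add(7)

Check, running the answer program on each example:
  20 -> 24 -> 144 -> -144 -> -137
  -38 -> -34 -> -204 -> 204 -> 211
  -26 -> -22 -> -132 -> 132 -> 139
  -50 -> -46 -> -276 -> 276 -> 283
  42 -> 46 -> 276 -> -276 -> -269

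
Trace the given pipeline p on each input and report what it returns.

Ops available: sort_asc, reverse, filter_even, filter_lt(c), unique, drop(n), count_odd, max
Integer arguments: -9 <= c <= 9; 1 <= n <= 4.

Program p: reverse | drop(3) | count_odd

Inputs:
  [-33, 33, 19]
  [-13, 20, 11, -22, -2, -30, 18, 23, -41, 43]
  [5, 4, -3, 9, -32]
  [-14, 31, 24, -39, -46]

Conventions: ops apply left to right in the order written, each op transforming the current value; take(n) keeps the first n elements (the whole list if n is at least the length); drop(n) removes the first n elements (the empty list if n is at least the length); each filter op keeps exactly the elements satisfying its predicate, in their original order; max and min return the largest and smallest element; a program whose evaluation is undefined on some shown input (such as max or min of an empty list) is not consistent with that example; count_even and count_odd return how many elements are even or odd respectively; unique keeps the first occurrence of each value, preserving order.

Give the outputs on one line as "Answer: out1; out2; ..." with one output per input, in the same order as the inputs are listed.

Execution, op by op:
  [-33, 33, 19] -> [19, 33, -33] -> [] -> 0
  [-13, 20, 11, -22, -2, -30, 18, 23, -41, 43] -> [43, -41, 23, 18, -30, -2, -22, 11, 20, -13] -> [18, -30, -2, -22, 11, 20, -13] -> 2
  [5, 4, -3, 9, -32] -> [-32, 9, -3, 4, 5] -> [4, 5] -> 1
  [-14, 31, 24, -39, -46] -> [-46, -39, 24, 31, -14] -> [31, -14] -> 1

0; 2; 1; 1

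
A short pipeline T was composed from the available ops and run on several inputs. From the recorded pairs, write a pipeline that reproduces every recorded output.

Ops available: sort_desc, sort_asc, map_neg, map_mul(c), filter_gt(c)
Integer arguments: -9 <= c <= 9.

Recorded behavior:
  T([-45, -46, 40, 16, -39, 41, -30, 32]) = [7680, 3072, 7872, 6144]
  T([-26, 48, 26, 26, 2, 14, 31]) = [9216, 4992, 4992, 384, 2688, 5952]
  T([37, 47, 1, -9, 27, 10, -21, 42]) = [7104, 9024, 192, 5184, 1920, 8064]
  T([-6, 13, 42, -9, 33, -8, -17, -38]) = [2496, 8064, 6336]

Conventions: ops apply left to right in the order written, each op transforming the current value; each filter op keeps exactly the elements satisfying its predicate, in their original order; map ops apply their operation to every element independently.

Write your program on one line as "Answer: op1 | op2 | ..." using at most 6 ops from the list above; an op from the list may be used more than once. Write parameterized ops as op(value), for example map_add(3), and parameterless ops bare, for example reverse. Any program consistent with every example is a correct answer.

map_mul(-4) | map_mul(6) | map_neg | filter_gt(4) | map_mul(8)

Check, running the answer program on each example:
  [-45, -46, 40, 16, -39, 41, -30, 32] -> [180, 184, -160, -64, 156, -164, 120, -128] -> [1080, 1104, -960, -384, 936, -984, 720, -768] -> [-1080, -1104, 960, 384, -936, 984, -720, 768] -> [960, 384, 984, 768] -> [7680, 3072, 7872, 6144]
  [-26, 48, 26, 26, 2, 14, 31] -> [104, -192, -104, -104, -8, -56, -124] -> [624, -1152, -624, -624, -48, -336, -744] -> [-624, 1152, 624, 624, 48, 336, 744] -> [1152, 624, 624, 48, 336, 744] -> [9216, 4992, 4992, 384, 2688, 5952]
  [37, 47, 1, -9, 27, 10, -21, 42] -> [-148, -188, -4, 36, -108, -40, 84, -168] -> [-888, -1128, -24, 216, -648, -240, 504, -1008] -> [888, 1128, 24, -216, 648, 240, -504, 1008] -> [888, 1128, 24, 648, 240, 1008] -> [7104, 9024, 192, 5184, 1920, 8064]
  [-6, 13, 42, -9, 33, -8, -17, -38] -> [24, -52, -168, 36, -132, 32, 68, 152] -> [144, -312, -1008, 216, -792, 192, 408, 912] -> [-144, 312, 1008, -216, 792, -192, -408, -912] -> [312, 1008, 792] -> [2496, 8064, 6336]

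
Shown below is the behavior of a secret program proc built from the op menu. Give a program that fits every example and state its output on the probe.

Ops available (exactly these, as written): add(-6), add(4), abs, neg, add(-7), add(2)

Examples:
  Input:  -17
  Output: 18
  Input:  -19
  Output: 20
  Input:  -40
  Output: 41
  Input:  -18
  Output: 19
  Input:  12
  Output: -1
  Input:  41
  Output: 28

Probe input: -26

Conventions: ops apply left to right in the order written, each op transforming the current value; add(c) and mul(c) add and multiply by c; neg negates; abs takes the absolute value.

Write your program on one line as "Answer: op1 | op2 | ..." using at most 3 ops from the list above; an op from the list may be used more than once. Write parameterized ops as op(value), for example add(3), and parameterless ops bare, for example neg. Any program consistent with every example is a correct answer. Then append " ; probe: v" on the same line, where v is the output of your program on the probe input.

add(-7) | abs | add(-6) ; probe: 27

Check, running the answer program on each example:
  -17 -> -24 -> 24 -> 18
  -19 -> -26 -> 26 -> 20
  -40 -> -47 -> 47 -> 41
  -18 -> -25 -> 25 -> 19
  12 -> 5 -> 5 -> -1
  41 -> 34 -> 34 -> 28
  probe: -26 -> -33 -> 33 -> 27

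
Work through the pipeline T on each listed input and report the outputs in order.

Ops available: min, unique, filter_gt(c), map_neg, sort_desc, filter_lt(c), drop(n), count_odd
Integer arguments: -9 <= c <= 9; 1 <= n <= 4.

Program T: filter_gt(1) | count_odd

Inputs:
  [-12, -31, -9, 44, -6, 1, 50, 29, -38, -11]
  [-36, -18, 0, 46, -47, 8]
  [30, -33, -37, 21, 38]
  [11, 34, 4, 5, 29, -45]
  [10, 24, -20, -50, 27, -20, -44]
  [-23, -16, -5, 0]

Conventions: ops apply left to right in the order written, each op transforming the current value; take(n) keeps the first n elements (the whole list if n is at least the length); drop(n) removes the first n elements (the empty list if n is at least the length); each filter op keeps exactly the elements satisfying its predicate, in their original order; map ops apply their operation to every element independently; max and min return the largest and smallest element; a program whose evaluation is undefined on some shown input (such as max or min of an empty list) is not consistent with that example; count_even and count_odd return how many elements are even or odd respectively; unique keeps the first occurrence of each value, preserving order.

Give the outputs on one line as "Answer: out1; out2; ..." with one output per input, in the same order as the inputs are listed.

1; 0; 1; 3; 1; 0

Execution, op by op:
  [-12, -31, -9, 44, -6, 1, 50, 29, -38, -11] -> [44, 50, 29] -> 1
  [-36, -18, 0, 46, -47, 8] -> [46, 8] -> 0
  [30, -33, -37, 21, 38] -> [30, 21, 38] -> 1
  [11, 34, 4, 5, 29, -45] -> [11, 34, 4, 5, 29] -> 3
  [10, 24, -20, -50, 27, -20, -44] -> [10, 24, 27] -> 1
  [-23, -16, -5, 0] -> [] -> 0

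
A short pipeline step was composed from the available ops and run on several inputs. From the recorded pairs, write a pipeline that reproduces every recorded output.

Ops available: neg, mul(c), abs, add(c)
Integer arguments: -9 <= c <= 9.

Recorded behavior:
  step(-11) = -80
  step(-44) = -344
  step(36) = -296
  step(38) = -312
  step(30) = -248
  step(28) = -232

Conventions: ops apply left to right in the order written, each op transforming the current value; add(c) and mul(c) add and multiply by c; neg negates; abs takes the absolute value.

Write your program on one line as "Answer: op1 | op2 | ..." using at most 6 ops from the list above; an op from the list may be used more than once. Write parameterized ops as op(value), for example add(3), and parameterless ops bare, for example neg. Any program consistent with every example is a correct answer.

neg | mul(-2) | add(2) | abs | mul(-4)

Check, running the answer program on each example:
  -11 -> 11 -> -22 -> -20 -> 20 -> -80
  -44 -> 44 -> -88 -> -86 -> 86 -> -344
  36 -> -36 -> 72 -> 74 -> 74 -> -296
  38 -> -38 -> 76 -> 78 -> 78 -> -312
  30 -> -30 -> 60 -> 62 -> 62 -> -248
  28 -> -28 -> 56 -> 58 -> 58 -> -232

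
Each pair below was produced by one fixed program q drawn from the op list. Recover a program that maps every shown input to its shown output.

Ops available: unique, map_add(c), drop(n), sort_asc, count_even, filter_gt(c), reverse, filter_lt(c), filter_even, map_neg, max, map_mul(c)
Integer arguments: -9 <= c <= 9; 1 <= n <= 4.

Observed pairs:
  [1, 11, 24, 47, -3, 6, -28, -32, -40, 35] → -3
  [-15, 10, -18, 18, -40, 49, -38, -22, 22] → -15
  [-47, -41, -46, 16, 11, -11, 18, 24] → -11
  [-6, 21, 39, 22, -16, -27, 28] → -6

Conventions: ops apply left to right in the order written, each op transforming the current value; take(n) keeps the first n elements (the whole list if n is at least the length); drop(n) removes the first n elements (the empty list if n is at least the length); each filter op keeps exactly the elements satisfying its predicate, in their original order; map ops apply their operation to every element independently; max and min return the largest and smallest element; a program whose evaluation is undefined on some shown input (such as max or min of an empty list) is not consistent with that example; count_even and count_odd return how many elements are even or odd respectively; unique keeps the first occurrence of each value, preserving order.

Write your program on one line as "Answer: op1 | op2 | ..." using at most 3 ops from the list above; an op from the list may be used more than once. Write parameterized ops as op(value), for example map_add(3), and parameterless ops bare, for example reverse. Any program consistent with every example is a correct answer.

reverse | filter_lt(-1) | max

Check, running the answer program on each example:
  [1, 11, 24, 47, -3, 6, -28, -32, -40, 35] -> [35, -40, -32, -28, 6, -3, 47, 24, 11, 1] -> [-40, -32, -28, -3] -> -3
  [-15, 10, -18, 18, -40, 49, -38, -22, 22] -> [22, -22, -38, 49, -40, 18, -18, 10, -15] -> [-22, -38, -40, -18, -15] -> -15
  [-47, -41, -46, 16, 11, -11, 18, 24] -> [24, 18, -11, 11, 16, -46, -41, -47] -> [-11, -46, -41, -47] -> -11
  [-6, 21, 39, 22, -16, -27, 28] -> [28, -27, -16, 22, 39, 21, -6] -> [-27, -16, -6] -> -6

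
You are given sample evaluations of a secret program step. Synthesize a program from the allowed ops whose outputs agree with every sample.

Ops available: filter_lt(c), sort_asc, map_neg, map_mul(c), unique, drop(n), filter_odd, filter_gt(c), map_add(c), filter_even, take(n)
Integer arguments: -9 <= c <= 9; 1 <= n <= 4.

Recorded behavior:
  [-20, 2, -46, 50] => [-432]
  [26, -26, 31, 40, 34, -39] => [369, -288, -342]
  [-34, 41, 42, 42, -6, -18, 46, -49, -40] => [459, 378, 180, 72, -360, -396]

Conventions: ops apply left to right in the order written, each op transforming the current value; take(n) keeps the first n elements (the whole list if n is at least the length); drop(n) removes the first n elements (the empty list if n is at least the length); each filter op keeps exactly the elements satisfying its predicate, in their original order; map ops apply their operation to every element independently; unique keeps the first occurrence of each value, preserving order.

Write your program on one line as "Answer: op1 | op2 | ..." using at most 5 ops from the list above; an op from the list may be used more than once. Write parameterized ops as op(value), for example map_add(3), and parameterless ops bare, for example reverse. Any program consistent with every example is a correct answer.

drop(3) | map_add(-2) | sort_asc | map_mul(-9)

Check, running the answer program on each example:
  [-20, 2, -46, 50] -> [50] -> [48] -> [48] -> [-432]
  [26, -26, 31, 40, 34, -39] -> [40, 34, -39] -> [38, 32, -41] -> [-41, 32, 38] -> [369, -288, -342]
  [-34, 41, 42, 42, -6, -18, 46, -49, -40] -> [42, -6, -18, 46, -49, -40] -> [40, -8, -20, 44, -51, -42] -> [-51, -42, -20, -8, 40, 44] -> [459, 378, 180, 72, -360, -396]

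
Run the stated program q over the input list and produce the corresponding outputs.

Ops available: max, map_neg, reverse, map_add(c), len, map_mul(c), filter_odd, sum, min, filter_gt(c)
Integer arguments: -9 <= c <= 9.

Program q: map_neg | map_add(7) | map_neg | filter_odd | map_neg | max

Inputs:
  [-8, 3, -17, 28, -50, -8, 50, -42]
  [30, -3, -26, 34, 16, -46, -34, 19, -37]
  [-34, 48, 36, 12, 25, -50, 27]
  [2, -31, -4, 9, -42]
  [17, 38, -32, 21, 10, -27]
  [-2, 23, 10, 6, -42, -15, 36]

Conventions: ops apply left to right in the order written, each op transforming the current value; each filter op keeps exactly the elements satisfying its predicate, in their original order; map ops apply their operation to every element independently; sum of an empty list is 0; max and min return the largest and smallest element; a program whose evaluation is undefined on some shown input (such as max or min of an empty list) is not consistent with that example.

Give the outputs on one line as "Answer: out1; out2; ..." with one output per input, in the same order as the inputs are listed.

Execution, op by op:
  [-8, 3, -17, 28, -50, -8, 50, -42] -> [8, -3, 17, -28, 50, 8, -50, 42] -> [15, 4, 24, -21, 57, 15, -43, 49] -> [-15, -4, -24, 21, -57, -15, 43, -49] -> [-15, 21, -57, -15, 43, -49] -> [15, -21, 57, 15, -43, 49] -> 57
  [30, -3, -26, 34, 16, -46, -34, 19, -37] -> [-30, 3, 26, -34, -16, 46, 34, -19, 37] -> [-23, 10, 33, -27, -9, 53, 41, -12, 44] -> [23, -10, -33, 27, 9, -53, -41, 12, -44] -> [23, -33, 27, 9, -53, -41] -> [-23, 33, -27, -9, 53, 41] -> 53
  [-34, 48, 36, 12, 25, -50, 27] -> [34, -48, -36, -12, -25, 50, -27] -> [41, -41, -29, -5, -18, 57, -20] -> [-41, 41, 29, 5, 18, -57, 20] -> [-41, 41, 29, 5, -57] -> [41, -41, -29, -5, 57] -> 57
  [2, -31, -4, 9, -42] -> [-2, 31, 4, -9, 42] -> [5, 38, 11, -2, 49] -> [-5, -38, -11, 2, -49] -> [-5, -11, -49] -> [5, 11, 49] -> 49
  [17, 38, -32, 21, 10, -27] -> [-17, -38, 32, -21, -10, 27] -> [-10, -31, 39, -14, -3, 34] -> [10, 31, -39, 14, 3, -34] -> [31, -39, 3] -> [-31, 39, -3] -> 39
  [-2, 23, 10, 6, -42, -15, 36] -> [2, -23, -10, -6, 42, 15, -36] -> [9, -16, -3, 1, 49, 22, -29] -> [-9, 16, 3, -1, -49, -22, 29] -> [-9, 3, -1, -49, 29] -> [9, -3, 1, 49, -29] -> 49

57; 53; 57; 49; 39; 49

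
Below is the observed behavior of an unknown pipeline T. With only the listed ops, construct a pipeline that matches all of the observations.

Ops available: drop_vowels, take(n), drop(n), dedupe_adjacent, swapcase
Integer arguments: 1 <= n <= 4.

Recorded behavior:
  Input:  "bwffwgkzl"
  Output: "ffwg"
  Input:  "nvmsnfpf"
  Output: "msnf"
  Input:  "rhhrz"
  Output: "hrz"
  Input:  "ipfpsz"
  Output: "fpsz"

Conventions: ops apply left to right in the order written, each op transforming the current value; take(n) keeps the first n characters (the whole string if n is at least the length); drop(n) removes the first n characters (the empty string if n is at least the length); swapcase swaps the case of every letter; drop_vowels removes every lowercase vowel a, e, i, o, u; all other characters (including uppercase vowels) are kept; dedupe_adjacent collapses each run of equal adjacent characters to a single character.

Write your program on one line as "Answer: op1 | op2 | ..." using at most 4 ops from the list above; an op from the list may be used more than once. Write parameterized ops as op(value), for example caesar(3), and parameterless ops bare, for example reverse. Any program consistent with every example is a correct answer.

drop(1) | drop(1) | take(4)

Check, running the answer program on each example:
  "bwffwgkzl" -> "wffwgkzl" -> "ffwgkzl" -> "ffwg"
  "nvmsnfpf" -> "vmsnfpf" -> "msnfpf" -> "msnf"
  "rhhrz" -> "hhrz" -> "hrz" -> "hrz"
  "ipfpsz" -> "pfpsz" -> "fpsz" -> "fpsz"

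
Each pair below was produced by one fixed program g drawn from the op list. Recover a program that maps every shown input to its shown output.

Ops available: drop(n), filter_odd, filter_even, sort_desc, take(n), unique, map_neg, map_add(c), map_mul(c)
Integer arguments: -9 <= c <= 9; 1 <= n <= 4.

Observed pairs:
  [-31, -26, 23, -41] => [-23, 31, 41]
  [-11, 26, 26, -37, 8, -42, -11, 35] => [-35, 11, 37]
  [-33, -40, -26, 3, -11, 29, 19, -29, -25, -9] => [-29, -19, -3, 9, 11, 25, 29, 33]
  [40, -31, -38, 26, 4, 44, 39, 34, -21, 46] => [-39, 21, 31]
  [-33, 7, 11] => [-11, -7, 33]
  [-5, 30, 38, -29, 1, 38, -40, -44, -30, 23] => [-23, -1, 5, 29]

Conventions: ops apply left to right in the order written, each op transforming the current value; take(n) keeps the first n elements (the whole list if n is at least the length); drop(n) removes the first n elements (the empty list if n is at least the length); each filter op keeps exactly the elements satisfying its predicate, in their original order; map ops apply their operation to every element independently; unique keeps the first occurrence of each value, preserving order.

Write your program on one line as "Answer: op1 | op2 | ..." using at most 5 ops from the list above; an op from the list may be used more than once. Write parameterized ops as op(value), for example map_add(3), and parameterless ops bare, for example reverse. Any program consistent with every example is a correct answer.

filter_odd | unique | sort_desc | map_neg

Check, running the answer program on each example:
  [-31, -26, 23, -41] -> [-31, 23, -41] -> [-31, 23, -41] -> [23, -31, -41] -> [-23, 31, 41]
  [-11, 26, 26, -37, 8, -42, -11, 35] -> [-11, -37, -11, 35] -> [-11, -37, 35] -> [35, -11, -37] -> [-35, 11, 37]
  [-33, -40, -26, 3, -11, 29, 19, -29, -25, -9] -> [-33, 3, -11, 29, 19, -29, -25, -9] -> [-33, 3, -11, 29, 19, -29, -25, -9] -> [29, 19, 3, -9, -11, -25, -29, -33] -> [-29, -19, -3, 9, 11, 25, 29, 33]
  [40, -31, -38, 26, 4, 44, 39, 34, -21, 46] -> [-31, 39, -21] -> [-31, 39, -21] -> [39, -21, -31] -> [-39, 21, 31]
  [-33, 7, 11] -> [-33, 7, 11] -> [-33, 7, 11] -> [11, 7, -33] -> [-11, -7, 33]
  [-5, 30, 38, -29, 1, 38, -40, -44, -30, 23] -> [-5, -29, 1, 23] -> [-5, -29, 1, 23] -> [23, 1, -5, -29] -> [-23, -1, 5, 29]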